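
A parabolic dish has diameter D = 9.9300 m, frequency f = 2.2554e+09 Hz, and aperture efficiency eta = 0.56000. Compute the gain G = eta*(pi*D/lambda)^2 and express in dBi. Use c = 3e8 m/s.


lambda = c / f = 3.0000e+08 / 2.2554e+09 = 0.1330141 m
G_linear = 0.56000 * (pi * 9.9300 / 0.1330141)^2 = 30802.85
G_dBi = 10 * log10(30802.85) = 44.89 dBi

44.89 dBi


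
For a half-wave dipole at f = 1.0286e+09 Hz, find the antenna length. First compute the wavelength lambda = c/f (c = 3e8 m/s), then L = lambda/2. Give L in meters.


lambda = c / f = 3.0000e+08 / 1.0286e+09 = 0.2916586 m
L = lambda / 2 = 0.2916586 / 2 = 0.1458 m

0.1458 m


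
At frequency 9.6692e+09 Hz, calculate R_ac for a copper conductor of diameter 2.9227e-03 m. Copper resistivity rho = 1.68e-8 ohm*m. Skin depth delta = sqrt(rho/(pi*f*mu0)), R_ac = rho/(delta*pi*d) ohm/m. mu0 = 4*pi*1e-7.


delta = sqrt(1.68e-8 / (pi * 9.6692e+09 * 4*pi*1e-7)) = 6.634062e-07 m
R_ac = 1.68e-8 / (6.634062e-07 * pi * 2.9227e-03) = 2.758 ohm/m

2.758 ohm/m


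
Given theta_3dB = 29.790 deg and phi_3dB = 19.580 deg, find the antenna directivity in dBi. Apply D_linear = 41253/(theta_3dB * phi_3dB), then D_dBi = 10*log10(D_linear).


D_linear = 41253 / (29.790 * 19.580) = 70.72490
D_dBi = 10 * log10(70.72490) = 18.50 dBi

18.50 dBi


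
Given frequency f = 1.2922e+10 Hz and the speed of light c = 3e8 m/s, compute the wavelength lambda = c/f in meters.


lambda = c / f = 3.0000e+08 / 1.2922e+10 = 0.02322 m

0.02322 m


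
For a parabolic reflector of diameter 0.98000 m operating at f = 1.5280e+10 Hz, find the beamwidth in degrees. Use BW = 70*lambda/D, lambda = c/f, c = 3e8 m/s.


lambda = c / f = 3.0000e+08 / 1.5280e+10 = 0.01963351 m
BW = 70 * 0.01963351 / 0.98000 = 1.402 deg

1.402 deg


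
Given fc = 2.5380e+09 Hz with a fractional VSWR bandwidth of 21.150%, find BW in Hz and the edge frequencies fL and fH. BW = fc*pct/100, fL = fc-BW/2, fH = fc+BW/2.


BW = 2.5380e+09 * 21.150/100 = 5.367870e+08 Hz
fL = 2.5380e+09 - 5.367870e+08/2 = 2.270e+09 Hz
fH = 2.5380e+09 + 5.367870e+08/2 = 2.806e+09 Hz

BW=5.368e+08 Hz, fL=2.270e+09 Hz, fH=2.806e+09 Hz


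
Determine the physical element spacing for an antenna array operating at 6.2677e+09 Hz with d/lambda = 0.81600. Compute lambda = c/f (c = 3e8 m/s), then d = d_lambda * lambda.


lambda = c / f = 3.0000e+08 / 6.2677e+09 = 0.04786445 m
d = 0.81600 * 0.04786445 = 0.03906 m

0.03906 m


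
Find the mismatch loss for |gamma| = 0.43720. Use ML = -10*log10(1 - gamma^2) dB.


ML = -10 * log10(1 - 0.43720^2) = -10 * log10(0.80885616) = 0.9213 dB

0.9213 dB


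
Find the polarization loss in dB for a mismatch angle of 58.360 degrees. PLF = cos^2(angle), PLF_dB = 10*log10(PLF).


PLF_linear = cos^2(58.360 deg) = 0.2751846
PLF_dB = 10 * log10(0.2751846) = -5.604 dB

-5.604 dB


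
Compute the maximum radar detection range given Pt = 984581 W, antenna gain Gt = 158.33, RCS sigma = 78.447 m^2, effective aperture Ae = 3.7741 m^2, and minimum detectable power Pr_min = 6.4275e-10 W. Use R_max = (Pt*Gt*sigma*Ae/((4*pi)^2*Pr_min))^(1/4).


R^4 = 984581*158.33*78.447*3.7741 / ((4*pi)^2 * 6.4275e-10) = 4.547185e+17
R_max = 4.547185e+17^0.25 = 25968 m

25968 m


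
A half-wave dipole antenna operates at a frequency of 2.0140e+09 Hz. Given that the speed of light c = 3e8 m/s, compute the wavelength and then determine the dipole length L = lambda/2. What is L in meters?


lambda = c / f = 3.0000e+08 / 2.0140e+09 = 0.1489573 m
L = lambda / 2 = 0.1489573 / 2 = 0.07448 m

0.07448 m


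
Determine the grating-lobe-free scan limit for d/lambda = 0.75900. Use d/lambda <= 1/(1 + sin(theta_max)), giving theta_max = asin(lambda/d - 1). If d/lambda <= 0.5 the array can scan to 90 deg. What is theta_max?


lambda/d - 1 = 1/0.75900 - 1 = 0.3175231
theta_max = asin(0.3175231) = 18.51 deg

18.51 deg


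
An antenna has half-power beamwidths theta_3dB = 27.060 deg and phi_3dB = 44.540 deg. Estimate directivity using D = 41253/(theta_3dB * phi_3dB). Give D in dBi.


D_linear = 41253 / (27.060 * 44.540) = 34.22769
D_dBi = 10 * log10(34.22769) = 15.34 dBi

15.34 dBi


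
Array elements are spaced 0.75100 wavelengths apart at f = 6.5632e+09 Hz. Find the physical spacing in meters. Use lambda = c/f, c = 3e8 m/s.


lambda = c / f = 3.0000e+08 / 6.5632e+09 = 0.04570941 m
d = 0.75100 * 0.04570941 = 0.03433 m

0.03433 m


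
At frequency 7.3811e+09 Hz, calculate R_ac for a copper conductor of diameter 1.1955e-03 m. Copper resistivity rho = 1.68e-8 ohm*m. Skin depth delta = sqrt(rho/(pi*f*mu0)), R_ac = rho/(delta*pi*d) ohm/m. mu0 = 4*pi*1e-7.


delta = sqrt(1.68e-8 / (pi * 7.3811e+09 * 4*pi*1e-7)) = 7.593014e-07 m
R_ac = 1.68e-8 / (7.593014e-07 * pi * 1.1955e-03) = 5.891 ohm/m

5.891 ohm/m


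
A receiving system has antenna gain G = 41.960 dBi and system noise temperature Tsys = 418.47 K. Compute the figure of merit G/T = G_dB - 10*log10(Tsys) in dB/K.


G/T = 41.960 - 10*log10(418.47) = 41.960 - 26.21664 = 15.74 dB/K

15.74 dB/K


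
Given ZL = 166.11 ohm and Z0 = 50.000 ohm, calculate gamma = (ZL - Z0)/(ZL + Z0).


gamma = (166.11 - 50.000) / (166.11 + 50.000) = 0.5373

0.5373


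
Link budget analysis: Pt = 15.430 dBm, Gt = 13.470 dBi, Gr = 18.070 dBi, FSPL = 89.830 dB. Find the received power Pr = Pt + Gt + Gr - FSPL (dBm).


Pr = 15.430 + 13.470 + 18.070 - 89.830 = -42.86 dBm

-42.86 dBm


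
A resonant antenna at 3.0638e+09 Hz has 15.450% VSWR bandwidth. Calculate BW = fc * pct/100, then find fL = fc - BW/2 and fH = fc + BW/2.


BW = 3.0638e+09 * 15.450/100 = 4.733571e+08 Hz
fL = 3.0638e+09 - 4.733571e+08/2 = 2.827e+09 Hz
fH = 3.0638e+09 + 4.733571e+08/2 = 3.300e+09 Hz

BW=4.734e+08 Hz, fL=2.827e+09 Hz, fH=3.300e+09 Hz


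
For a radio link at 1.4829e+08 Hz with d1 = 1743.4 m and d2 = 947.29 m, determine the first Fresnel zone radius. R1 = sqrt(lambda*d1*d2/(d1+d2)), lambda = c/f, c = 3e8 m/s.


lambda = c / f = 3.0000e+08 / 1.4829e+08 = 2.023063 m
R1 = sqrt(2.023063 * 1743.4 * 947.29 / (1743.4 + 947.29)) = 35.24 m

35.24 m


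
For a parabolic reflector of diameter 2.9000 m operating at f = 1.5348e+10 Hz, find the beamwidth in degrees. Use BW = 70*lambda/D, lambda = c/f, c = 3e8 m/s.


lambda = c / f = 3.0000e+08 / 1.5348e+10 = 0.01954652 m
BW = 70 * 0.01954652 / 2.9000 = 0.4718 deg

0.4718 deg


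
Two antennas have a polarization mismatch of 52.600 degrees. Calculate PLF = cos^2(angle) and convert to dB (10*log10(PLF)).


PLF_linear = cos^2(52.600 deg) = 0.3689054
PLF_dB = 10 * log10(0.3689054) = -4.331 dB

-4.331 dB


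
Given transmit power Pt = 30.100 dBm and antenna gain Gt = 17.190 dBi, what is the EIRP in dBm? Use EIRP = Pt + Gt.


EIRP = Pt + Gt = 30.100 + 17.190 = 47.29 dBm

47.29 dBm


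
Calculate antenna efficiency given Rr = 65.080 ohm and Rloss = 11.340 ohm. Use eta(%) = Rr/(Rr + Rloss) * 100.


eta = 65.080 / (65.080 + 11.340) * 100 = 85.16%

85.16%


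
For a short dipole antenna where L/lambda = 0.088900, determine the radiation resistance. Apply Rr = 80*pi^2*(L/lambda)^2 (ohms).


Rr = 80 * pi^2 * (0.088900)^2 = 80 * 9.869604 * 7.903210e-03 = 6.240 ohm

6.240 ohm


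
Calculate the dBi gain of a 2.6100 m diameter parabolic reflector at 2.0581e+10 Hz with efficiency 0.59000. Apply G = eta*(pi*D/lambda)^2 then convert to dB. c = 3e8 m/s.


lambda = c / f = 3.0000e+08 / 2.0581e+10 = 0.01457655 m
G_linear = 0.59000 * (pi * 2.6100 / 0.01457655)^2 = 186691.0
G_dBi = 10 * log10(186691.0) = 52.71 dBi

52.71 dBi


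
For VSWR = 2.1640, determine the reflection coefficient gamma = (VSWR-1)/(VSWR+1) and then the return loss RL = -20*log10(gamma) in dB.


gamma = (2.1640 - 1) / (2.1640 + 1) = 0.3678887
RL = -20 * log10(0.3678887) = 8.686 dB

8.686 dB


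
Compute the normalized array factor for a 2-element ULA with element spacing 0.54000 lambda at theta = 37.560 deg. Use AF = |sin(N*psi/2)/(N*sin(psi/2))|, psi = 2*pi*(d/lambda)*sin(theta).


psi = 2*pi*0.54000*sin(37.560 deg) = 2.068297 rad
AF = |sin(2*2.068297/2) / (2*sin(2.068297/2))| = 0.5113

0.5113


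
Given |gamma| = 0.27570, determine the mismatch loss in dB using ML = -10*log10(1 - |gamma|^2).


ML = -10 * log10(1 - 0.27570^2) = -10 * log10(0.92398951) = 0.3433 dB

0.3433 dB


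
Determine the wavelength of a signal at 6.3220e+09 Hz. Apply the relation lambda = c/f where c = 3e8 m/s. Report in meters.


lambda = c / f = 3.0000e+08 / 6.3220e+09 = 0.04745 m

0.04745 m


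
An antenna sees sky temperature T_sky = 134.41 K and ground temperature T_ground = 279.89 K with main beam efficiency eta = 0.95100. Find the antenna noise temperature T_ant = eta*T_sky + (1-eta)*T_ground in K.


T_ant = 0.95100 * 134.41 + (1 - 0.95100) * 279.89 = 141.5 K

141.5 K


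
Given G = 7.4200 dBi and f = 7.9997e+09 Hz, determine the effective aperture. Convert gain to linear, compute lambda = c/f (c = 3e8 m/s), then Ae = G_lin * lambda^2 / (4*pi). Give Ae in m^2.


lambda = c / f = 3.0000e+08 / 7.9997e+09 = 0.03750141 m
G_linear = 10^(7.4200/10) = 5.520774
Ae = G_linear * lambda^2 / (4*pi) = 5.520774 * 0.03750141^2 / (4*pi) = 6.179e-04 m^2

6.179e-04 m^2


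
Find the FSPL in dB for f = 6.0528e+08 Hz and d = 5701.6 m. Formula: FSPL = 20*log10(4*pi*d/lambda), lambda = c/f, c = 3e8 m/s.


lambda = c / f = 3.0000e+08 / 6.0528e+08 = 0.4956384 m
FSPL = 20 * log10(4*pi*5701.6/0.4956384) = 103.2 dB

103.2 dB


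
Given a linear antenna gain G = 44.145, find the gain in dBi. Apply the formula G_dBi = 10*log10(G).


G_dBi = 10 * log10(44.145) = 16.45 dBi

16.45 dBi


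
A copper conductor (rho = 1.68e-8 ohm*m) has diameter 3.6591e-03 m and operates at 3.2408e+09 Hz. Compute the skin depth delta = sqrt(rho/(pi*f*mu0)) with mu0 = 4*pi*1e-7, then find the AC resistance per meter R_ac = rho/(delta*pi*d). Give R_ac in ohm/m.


delta = sqrt(1.68e-8 / (pi * 3.2408e+09 * 4*pi*1e-7)) = 1.145905e-06 m
R_ac = 1.68e-8 / (1.145905e-06 * pi * 3.6591e-03) = 1.275 ohm/m

1.275 ohm/m


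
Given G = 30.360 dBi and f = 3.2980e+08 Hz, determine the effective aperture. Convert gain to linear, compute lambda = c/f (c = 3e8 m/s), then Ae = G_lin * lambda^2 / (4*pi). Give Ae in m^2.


lambda = c / f = 3.0000e+08 / 3.2980e+08 = 0.9096422 m
G_linear = 10^(30.360/10) = 1086.426
Ae = G_linear * lambda^2 / (4*pi) = 1086.426 * 0.9096422^2 / (4*pi) = 71.54 m^2

71.54 m^2


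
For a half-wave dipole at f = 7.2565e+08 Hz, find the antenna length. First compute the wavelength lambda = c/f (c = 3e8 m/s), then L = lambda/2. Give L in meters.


lambda = c / f = 3.0000e+08 / 7.2565e+08 = 0.4134224 m
L = lambda / 2 = 0.4134224 / 2 = 0.2067 m

0.2067 m


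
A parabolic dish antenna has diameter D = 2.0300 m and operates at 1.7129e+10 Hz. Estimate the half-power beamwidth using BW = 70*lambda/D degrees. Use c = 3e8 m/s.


lambda = c / f = 3.0000e+08 / 1.7129e+10 = 0.01751416 m
BW = 70 * 0.01751416 / 2.0300 = 0.6039 deg

0.6039 deg


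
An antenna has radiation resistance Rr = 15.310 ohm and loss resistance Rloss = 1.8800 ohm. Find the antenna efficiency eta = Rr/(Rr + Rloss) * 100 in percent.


eta = 15.310 / (15.310 + 1.8800) * 100 = 89.06%

89.06%


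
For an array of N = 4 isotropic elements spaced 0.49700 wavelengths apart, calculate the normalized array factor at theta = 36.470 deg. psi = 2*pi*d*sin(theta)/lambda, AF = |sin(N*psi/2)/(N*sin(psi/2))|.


psi = 2*pi*0.49700*sin(36.470 deg) = 1.856164 rad
AF = |sin(4*1.856164/2) / (4*sin(1.856164/2))| = 0.1687

0.1687


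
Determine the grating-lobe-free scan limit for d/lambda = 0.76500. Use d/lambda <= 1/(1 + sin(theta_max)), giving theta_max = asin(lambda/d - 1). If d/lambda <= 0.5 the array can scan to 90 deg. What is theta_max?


lambda/d - 1 = 1/0.76500 - 1 = 0.3071895
theta_max = asin(0.3071895) = 17.89 deg

17.89 deg


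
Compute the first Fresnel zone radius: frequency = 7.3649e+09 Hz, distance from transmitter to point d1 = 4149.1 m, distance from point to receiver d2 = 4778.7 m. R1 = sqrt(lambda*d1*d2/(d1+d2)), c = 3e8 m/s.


lambda = c / f = 3.0000e+08 / 7.3649e+09 = 0.04073375 m
R1 = sqrt(0.04073375 * 4149.1 * 4778.7 / (4149.1 + 4778.7)) = 9.511 m

9.511 m


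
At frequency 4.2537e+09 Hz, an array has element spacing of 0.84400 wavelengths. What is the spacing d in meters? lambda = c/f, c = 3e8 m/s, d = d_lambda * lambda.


lambda = c / f = 3.0000e+08 / 4.2537e+09 = 0.07052684 m
d = 0.84400 * 0.07052684 = 0.05952 m

0.05952 m


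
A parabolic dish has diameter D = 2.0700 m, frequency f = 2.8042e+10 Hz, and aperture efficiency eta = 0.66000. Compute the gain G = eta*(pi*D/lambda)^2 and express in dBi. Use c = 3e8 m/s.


lambda = c / f = 3.0000e+08 / 2.8042e+10 = 0.01069824 m
G_linear = 0.66000 * (pi * 2.0700 / 0.01069824)^2 = 243870.7
G_dBi = 10 * log10(243870.7) = 53.87 dBi

53.87 dBi


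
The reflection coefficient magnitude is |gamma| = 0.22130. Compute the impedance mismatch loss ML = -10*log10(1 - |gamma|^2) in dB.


ML = -10 * log10(1 - 0.22130^2) = -10 * log10(0.95102631) = 0.2181 dB

0.2181 dB


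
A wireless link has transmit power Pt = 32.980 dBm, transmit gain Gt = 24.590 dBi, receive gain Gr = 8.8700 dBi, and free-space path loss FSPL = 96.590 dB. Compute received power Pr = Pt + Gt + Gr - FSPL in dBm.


Pr = 32.980 + 24.590 + 8.8700 - 96.590 = -30.15 dBm

-30.15 dBm


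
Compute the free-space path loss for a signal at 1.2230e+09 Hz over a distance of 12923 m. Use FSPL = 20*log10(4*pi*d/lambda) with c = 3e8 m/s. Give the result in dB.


lambda = c / f = 3.0000e+08 / 1.2230e+09 = 0.2452984 m
FSPL = 20 * log10(4*pi*12923/0.2452984) = 116.4 dB

116.4 dB


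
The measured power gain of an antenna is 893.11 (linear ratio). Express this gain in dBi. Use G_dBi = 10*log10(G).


G_dBi = 10 * log10(893.11) = 29.51 dBi

29.51 dBi


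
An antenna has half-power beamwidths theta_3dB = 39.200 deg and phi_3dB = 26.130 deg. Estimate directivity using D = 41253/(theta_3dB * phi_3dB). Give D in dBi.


D_linear = 41253 / (39.200 * 26.130) = 40.27449
D_dBi = 10 * log10(40.27449) = 16.05 dBi

16.05 dBi


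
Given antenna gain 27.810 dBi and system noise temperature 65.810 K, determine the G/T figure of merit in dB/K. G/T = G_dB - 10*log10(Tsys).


G/T = 27.810 - 10*log10(65.810) = 27.810 - 18.18292 = 9.627 dB/K

9.627 dB/K


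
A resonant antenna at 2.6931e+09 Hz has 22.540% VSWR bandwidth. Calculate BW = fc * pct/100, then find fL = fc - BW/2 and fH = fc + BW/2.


BW = 2.6931e+09 * 22.540/100 = 6.070247e+08 Hz
fL = 2.6931e+09 - 6.070247e+08/2 = 2.390e+09 Hz
fH = 2.6931e+09 + 6.070247e+08/2 = 2.997e+09 Hz

BW=6.070e+08 Hz, fL=2.390e+09 Hz, fH=2.997e+09 Hz


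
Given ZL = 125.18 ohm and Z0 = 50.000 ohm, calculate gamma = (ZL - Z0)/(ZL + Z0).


gamma = (125.18 - 50.000) / (125.18 + 50.000) = 0.4292

0.4292


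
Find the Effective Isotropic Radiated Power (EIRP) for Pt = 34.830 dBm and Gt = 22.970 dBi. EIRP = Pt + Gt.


EIRP = Pt + Gt = 34.830 + 22.970 = 57.80 dBm

57.80 dBm


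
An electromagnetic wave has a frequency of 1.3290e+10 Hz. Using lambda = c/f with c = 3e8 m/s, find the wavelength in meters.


lambda = c / f = 3.0000e+08 / 1.3290e+10 = 0.02257 m

0.02257 m


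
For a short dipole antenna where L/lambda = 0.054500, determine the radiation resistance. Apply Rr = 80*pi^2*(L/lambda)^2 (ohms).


Rr = 80 * pi^2 * (0.054500)^2 = 80 * 9.869604 * 2.970250e-03 = 2.345 ohm

2.345 ohm


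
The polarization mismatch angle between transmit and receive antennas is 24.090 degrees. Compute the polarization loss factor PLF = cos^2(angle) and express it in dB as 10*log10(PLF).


PLF_linear = cos^2(24.090 deg) = 0.8333963
PLF_dB = 10 * log10(0.8333963) = -0.7915 dB

-0.7915 dB


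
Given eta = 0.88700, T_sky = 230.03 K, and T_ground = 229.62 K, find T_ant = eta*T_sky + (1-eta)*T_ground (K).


T_ant = 0.88700 * 230.03 + (1 - 0.88700) * 229.62 = 230.0 K

230.0 K


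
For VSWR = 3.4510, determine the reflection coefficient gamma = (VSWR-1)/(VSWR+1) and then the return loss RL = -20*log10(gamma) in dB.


gamma = (3.4510 - 1) / (3.4510 + 1) = 0.5506628
RL = -20 * log10(0.5506628) = 5.182 dB

5.182 dB


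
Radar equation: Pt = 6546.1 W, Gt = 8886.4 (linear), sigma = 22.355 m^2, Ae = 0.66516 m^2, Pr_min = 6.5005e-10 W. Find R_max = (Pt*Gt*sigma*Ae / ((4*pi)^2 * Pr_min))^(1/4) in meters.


R^4 = 6546.1*8886.4*22.355*0.66516 / ((4*pi)^2 * 6.5005e-10) = 8.426414e+15
R_max = 8.426414e+15^0.25 = 9581 m

9581 m


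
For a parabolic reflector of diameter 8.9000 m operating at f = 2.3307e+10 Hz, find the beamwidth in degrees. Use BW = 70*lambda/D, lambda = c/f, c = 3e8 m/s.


lambda = c / f = 3.0000e+08 / 2.3307e+10 = 0.01287167 m
BW = 70 * 0.01287167 / 8.9000 = 0.1012 deg

0.1012 deg


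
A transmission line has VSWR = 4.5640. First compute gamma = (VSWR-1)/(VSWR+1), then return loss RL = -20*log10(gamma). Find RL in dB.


gamma = (4.5640 - 1) / (4.5640 + 1) = 0.6405464
RL = -20 * log10(0.6405464) = 3.869 dB

3.869 dB


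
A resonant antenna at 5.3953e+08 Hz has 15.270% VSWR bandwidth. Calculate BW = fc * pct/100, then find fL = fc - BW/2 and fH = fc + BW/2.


BW = 5.3953e+08 * 15.270/100 = 8.238623e+07 Hz
fL = 5.3953e+08 - 8.238623e+07/2 = 4.983e+08 Hz
fH = 5.3953e+08 + 8.238623e+07/2 = 5.807e+08 Hz

BW=8.239e+07 Hz, fL=4.983e+08 Hz, fH=5.807e+08 Hz


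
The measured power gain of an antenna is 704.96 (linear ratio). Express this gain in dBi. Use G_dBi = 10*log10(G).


G_dBi = 10 * log10(704.96) = 28.48 dBi

28.48 dBi


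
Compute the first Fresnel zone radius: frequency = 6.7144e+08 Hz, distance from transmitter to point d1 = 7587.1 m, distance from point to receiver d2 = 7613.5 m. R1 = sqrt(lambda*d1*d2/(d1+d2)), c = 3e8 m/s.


lambda = c / f = 3.0000e+08 / 6.7144e+08 = 0.4468009 m
R1 = sqrt(0.4468009 * 7587.1 * 7613.5 / (7587.1 + 7613.5)) = 41.21 m

41.21 m


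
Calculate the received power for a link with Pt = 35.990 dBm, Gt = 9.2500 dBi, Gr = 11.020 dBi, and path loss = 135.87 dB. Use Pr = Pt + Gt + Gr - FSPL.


Pr = 35.990 + 9.2500 + 11.020 - 135.87 = -79.61 dBm

-79.61 dBm


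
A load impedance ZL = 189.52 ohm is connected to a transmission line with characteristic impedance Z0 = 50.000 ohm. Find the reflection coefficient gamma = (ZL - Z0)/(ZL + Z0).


gamma = (189.52 - 50.000) / (189.52 + 50.000) = 0.5825

0.5825


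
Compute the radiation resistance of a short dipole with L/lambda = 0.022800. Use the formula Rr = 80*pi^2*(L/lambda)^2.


Rr = 80 * pi^2 * (0.022800)^2 = 80 * 9.869604 * 5.198400e-04 = 0.4104 ohm

0.4104 ohm


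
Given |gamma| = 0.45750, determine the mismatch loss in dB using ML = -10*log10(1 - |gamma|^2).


ML = -10 * log10(1 - 0.45750^2) = -10 * log10(0.79069375) = 1.020 dB

1.020 dB


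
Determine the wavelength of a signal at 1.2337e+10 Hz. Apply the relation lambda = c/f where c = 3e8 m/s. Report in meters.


lambda = c / f = 3.0000e+08 / 1.2337e+10 = 0.02432 m

0.02432 m


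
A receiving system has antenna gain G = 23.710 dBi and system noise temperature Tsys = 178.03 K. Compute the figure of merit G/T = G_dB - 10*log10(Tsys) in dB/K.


G/T = 23.710 - 10*log10(178.03) = 23.710 - 22.50493 = 1.205 dB/K

1.205 dB/K


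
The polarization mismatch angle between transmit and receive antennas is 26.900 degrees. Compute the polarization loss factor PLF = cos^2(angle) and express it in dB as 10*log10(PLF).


PLF_linear = cos^2(26.900 deg) = 0.7953028
PLF_dB = 10 * log10(0.7953028) = -0.9947 dB

-0.9947 dB


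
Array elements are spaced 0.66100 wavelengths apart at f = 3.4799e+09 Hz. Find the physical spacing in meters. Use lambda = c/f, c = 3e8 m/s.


lambda = c / f = 3.0000e+08 / 3.4799e+09 = 0.08620937 m
d = 0.66100 * 0.08620937 = 0.05698 m

0.05698 m


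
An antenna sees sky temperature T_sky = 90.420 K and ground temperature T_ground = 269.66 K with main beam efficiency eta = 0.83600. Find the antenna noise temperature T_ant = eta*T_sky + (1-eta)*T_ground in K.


T_ant = 0.83600 * 90.420 + (1 - 0.83600) * 269.66 = 119.8 K

119.8 K


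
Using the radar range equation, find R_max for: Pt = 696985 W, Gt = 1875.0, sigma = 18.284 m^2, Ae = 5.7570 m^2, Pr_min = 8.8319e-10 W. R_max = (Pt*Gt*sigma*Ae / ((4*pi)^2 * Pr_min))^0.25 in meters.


R^4 = 696985*1875.0*18.284*5.7570 / ((4*pi)^2 * 8.8319e-10) = 9.863210e+17
R_max = 9.863210e+17^0.25 = 31514 m

31514 m


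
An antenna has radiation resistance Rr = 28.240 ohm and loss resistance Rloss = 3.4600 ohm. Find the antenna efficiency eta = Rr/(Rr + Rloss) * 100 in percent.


eta = 28.240 / (28.240 + 3.4600) * 100 = 89.09%

89.09%


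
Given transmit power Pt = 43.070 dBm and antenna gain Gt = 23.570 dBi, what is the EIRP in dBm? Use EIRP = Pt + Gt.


EIRP = Pt + Gt = 43.070 + 23.570 = 66.64 dBm

66.64 dBm


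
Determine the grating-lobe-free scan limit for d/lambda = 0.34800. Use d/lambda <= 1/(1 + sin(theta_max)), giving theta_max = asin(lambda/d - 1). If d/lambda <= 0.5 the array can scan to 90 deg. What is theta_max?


lambda/d - 1 = 1/0.34800 - 1 = 1.873563 >= 1
d/lambda <= 0.5, so the array can scan to endfire without grating lobes: theta_max = 90 deg

90 deg


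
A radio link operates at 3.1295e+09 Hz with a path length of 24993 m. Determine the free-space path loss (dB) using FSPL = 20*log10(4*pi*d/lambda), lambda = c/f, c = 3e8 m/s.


lambda = c / f = 3.0000e+08 / 3.1295e+09 = 0.09586196 m
FSPL = 20 * log10(4*pi*24993/0.09586196) = 130.3 dB

130.3 dB


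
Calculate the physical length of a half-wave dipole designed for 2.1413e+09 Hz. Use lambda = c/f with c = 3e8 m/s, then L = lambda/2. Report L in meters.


lambda = c / f = 3.0000e+08 / 2.1413e+09 = 0.1401018 m
L = lambda / 2 = 0.1401018 / 2 = 0.07005 m

0.07005 m


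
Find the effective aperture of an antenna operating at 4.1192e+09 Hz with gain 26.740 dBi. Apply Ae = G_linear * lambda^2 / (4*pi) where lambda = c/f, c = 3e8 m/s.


lambda = c / f = 3.0000e+08 / 4.1192e+09 = 0.07282968 m
G_linear = 10^(26.740/10) = 472.0630
Ae = G_linear * lambda^2 / (4*pi) = 472.0630 * 0.07282968^2 / (4*pi) = 0.1993 m^2

0.1993 m^2


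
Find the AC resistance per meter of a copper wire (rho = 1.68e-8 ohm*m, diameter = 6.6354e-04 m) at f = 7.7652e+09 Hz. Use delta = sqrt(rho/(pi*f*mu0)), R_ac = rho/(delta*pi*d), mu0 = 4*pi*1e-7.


delta = sqrt(1.68e-8 / (pi * 7.7652e+09 * 4*pi*1e-7)) = 7.402841e-07 m
R_ac = 1.68e-8 / (7.402841e-07 * pi * 6.6354e-04) = 10.89 ohm/m

10.89 ohm/m


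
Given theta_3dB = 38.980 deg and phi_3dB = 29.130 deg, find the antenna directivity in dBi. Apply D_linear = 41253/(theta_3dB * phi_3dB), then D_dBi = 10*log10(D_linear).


D_linear = 41253 / (38.980 * 29.130) = 36.33065
D_dBi = 10 * log10(36.33065) = 15.60 dBi

15.60 dBi


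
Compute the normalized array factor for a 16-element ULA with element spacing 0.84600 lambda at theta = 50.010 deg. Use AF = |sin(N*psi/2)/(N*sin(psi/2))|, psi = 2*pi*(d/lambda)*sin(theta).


psi = 2*pi*0.84600*sin(50.010 deg) = 4.072563 rad
AF = |sin(16*4.072563/2) / (16*sin(4.072563/2))| = 0.06425

0.06425


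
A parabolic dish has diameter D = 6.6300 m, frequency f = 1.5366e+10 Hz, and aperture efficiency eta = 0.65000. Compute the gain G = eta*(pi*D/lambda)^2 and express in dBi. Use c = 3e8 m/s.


lambda = c / f = 3.0000e+08 / 1.5366e+10 = 0.01952362 m
G_linear = 0.65000 * (pi * 6.6300 / 0.01952362)^2 = 739808.8
G_dBi = 10 * log10(739808.8) = 58.69 dBi

58.69 dBi


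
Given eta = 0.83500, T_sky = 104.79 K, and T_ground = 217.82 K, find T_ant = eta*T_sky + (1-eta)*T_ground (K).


T_ant = 0.83500 * 104.79 + (1 - 0.83500) * 217.82 = 123.4 K

123.4 K


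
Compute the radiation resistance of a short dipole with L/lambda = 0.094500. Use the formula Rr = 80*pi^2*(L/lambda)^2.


Rr = 80 * pi^2 * (0.094500)^2 = 80 * 9.869604 * 8.930250e-03 = 7.051 ohm

7.051 ohm


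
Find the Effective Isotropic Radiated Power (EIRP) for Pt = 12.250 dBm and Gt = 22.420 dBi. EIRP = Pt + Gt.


EIRP = Pt + Gt = 12.250 + 22.420 = 34.67 dBm

34.67 dBm


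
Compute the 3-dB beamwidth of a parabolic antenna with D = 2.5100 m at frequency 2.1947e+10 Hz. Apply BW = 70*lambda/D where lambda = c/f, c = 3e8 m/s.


lambda = c / f = 3.0000e+08 / 2.1947e+10 = 0.01366929 m
BW = 70 * 0.01366929 / 2.5100 = 0.3812 deg

0.3812 deg


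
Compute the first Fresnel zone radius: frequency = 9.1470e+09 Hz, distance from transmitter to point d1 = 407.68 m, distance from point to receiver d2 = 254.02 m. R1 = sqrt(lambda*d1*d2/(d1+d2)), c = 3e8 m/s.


lambda = c / f = 3.0000e+08 / 9.1470e+09 = 0.03279764 m
R1 = sqrt(0.03279764 * 407.68 * 254.02 / (407.68 + 254.02)) = 2.266 m

2.266 m


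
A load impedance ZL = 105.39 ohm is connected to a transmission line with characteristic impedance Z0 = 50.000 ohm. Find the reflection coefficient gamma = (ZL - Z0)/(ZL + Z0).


gamma = (105.39 - 50.000) / (105.39 + 50.000) = 0.3565

0.3565


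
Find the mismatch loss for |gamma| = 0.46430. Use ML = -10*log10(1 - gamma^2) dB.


ML = -10 * log10(1 - 0.46430^2) = -10 * log10(0.78442551) = 1.054 dB

1.054 dB


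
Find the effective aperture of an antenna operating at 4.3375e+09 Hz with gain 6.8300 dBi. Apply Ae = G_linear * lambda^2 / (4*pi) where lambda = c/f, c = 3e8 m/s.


lambda = c / f = 3.0000e+08 / 4.3375e+09 = 0.06916427 m
G_linear = 10^(6.8300/10) = 4.819478
Ae = G_linear * lambda^2 / (4*pi) = 4.819478 * 0.06916427^2 / (4*pi) = 1.835e-03 m^2

1.835e-03 m^2


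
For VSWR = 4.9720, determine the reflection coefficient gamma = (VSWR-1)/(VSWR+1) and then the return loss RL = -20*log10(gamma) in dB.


gamma = (4.9720 - 1) / (4.9720 + 1) = 0.6651038
RL = -20 * log10(0.6651038) = 3.542 dB

3.542 dB


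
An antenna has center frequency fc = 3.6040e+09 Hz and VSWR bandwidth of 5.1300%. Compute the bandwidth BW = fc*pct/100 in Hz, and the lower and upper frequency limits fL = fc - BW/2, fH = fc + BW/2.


BW = 3.6040e+09 * 5.1300/100 = 1.848852e+08 Hz
fL = 3.6040e+09 - 1.848852e+08/2 = 3.512e+09 Hz
fH = 3.6040e+09 + 1.848852e+08/2 = 3.696e+09 Hz

BW=1.849e+08 Hz, fL=3.512e+09 Hz, fH=3.696e+09 Hz


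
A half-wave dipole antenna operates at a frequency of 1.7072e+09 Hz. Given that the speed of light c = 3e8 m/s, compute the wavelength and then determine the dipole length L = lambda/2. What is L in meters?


lambda = c / f = 3.0000e+08 / 1.7072e+09 = 0.1757263 m
L = lambda / 2 = 0.1757263 / 2 = 0.08786 m

0.08786 m


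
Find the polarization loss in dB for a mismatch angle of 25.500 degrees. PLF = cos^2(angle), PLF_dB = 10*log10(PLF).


PLF_linear = cos^2(25.500 deg) = 0.8146602
PLF_dB = 10 * log10(0.8146602) = -0.8902 dB

-0.8902 dB


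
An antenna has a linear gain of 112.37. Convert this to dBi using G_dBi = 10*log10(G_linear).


G_dBi = 10 * log10(112.37) = 20.51 dBi

20.51 dBi


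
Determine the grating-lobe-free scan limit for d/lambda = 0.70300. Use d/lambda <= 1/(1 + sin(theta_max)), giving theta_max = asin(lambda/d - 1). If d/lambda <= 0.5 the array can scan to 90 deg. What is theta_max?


lambda/d - 1 = 1/0.70300 - 1 = 0.4224751
theta_max = asin(0.4224751) = 24.99 deg

24.99 deg


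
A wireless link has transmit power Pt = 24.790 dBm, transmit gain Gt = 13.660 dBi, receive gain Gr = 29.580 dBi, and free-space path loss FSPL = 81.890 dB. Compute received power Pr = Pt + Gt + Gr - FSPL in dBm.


Pr = 24.790 + 13.660 + 29.580 - 81.890 = -13.86 dBm

-13.86 dBm


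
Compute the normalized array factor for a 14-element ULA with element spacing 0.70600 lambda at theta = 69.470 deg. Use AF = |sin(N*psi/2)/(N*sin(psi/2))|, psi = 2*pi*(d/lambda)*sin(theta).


psi = 2*pi*0.70600*sin(69.470 deg) = 4.154197 rad
AF = |sin(14*4.154197/2) / (14*sin(4.154197/2))| = 0.05888

0.05888


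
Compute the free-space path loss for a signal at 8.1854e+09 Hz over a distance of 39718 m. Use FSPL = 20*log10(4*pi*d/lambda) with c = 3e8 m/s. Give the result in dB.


lambda = c / f = 3.0000e+08 / 8.1854e+09 = 0.03665062 m
FSPL = 20 * log10(4*pi*39718/0.03665062) = 142.7 dB

142.7 dB


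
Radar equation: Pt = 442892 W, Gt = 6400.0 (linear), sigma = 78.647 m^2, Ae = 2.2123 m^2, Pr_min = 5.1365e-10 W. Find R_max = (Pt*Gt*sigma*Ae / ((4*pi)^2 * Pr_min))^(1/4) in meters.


R^4 = 442892*6400.0*78.647*2.2123 / ((4*pi)^2 * 5.1365e-10) = 6.080187e+18
R_max = 6.080187e+18^0.25 = 49657 m

49657 m


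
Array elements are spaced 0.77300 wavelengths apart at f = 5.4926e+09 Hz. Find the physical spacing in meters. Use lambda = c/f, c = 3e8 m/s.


lambda = c / f = 3.0000e+08 / 5.4926e+09 = 0.05461894 m
d = 0.77300 * 0.05461894 = 0.04222 m

0.04222 m


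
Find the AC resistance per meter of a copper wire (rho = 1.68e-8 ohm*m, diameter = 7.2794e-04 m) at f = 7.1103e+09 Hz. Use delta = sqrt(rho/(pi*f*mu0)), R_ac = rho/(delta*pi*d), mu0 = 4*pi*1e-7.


delta = sqrt(1.68e-8 / (pi * 7.1103e+09 * 4*pi*1e-7)) = 7.736256e-07 m
R_ac = 1.68e-8 / (7.736256e-07 * pi * 7.2794e-04) = 9.496 ohm/m

9.496 ohm/m


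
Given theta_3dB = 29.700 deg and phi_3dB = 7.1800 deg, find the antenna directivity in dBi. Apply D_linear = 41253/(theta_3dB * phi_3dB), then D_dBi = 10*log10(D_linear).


D_linear = 41253 / (29.700 * 7.1800) = 193.4526
D_dBi = 10 * log10(193.4526) = 22.87 dBi

22.87 dBi


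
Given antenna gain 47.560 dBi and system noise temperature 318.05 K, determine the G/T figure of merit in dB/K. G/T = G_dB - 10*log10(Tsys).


G/T = 47.560 - 10*log10(318.05) = 47.560 - 25.02495 = 22.54 dB/K

22.54 dB/K


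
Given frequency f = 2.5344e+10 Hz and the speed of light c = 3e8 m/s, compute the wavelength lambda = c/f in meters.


lambda = c / f = 3.0000e+08 / 2.5344e+10 = 0.01184 m

0.01184 m


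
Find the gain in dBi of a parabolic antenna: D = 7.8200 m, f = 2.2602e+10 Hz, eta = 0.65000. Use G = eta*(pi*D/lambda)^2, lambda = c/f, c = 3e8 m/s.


lambda = c / f = 3.0000e+08 / 2.2602e+10 = 0.01327316 m
G_linear = 0.65000 * (pi * 7.8200 / 0.01327316)^2 = 2.226783e+06
G_dBi = 10 * log10(2.226783e+06) = 63.48 dBi

63.48 dBi


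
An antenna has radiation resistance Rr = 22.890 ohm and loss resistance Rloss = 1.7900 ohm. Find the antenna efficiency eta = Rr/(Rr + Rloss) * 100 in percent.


eta = 22.890 / (22.890 + 1.7900) * 100 = 92.75%

92.75%


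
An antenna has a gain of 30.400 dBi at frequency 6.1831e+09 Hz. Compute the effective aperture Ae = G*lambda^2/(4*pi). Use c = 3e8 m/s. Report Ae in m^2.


lambda = c / f = 3.0000e+08 / 6.1831e+09 = 0.04851935 m
G_linear = 10^(30.400/10) = 1096.478
Ae = G_linear * lambda^2 / (4*pi) = 1096.478 * 0.04851935^2 / (4*pi) = 0.2054 m^2

0.2054 m^2


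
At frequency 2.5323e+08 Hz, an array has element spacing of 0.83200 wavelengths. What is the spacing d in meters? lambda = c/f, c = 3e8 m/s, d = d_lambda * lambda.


lambda = c / f = 3.0000e+08 / 2.5323e+08 = 1.184694 m
d = 0.83200 * 1.184694 = 0.9857 m

0.9857 m


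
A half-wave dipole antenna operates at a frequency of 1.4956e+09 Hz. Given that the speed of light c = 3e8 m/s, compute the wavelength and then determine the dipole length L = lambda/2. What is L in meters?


lambda = c / f = 3.0000e+08 / 1.4956e+09 = 0.2005884 m
L = lambda / 2 = 0.2005884 / 2 = 0.1003 m

0.1003 m


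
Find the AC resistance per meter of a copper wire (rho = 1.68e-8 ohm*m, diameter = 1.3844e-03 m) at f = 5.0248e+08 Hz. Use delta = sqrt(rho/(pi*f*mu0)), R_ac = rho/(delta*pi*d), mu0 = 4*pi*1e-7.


delta = sqrt(1.68e-8 / (pi * 5.0248e+08 * 4*pi*1e-7)) = 2.910150e-06 m
R_ac = 1.68e-8 / (2.910150e-06 * pi * 1.3844e-03) = 1.327 ohm/m

1.327 ohm/m


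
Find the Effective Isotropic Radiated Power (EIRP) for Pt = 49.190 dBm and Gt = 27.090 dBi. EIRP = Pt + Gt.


EIRP = Pt + Gt = 49.190 + 27.090 = 76.28 dBm

76.28 dBm


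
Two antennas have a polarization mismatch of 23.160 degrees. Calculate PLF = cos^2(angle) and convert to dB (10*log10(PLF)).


PLF_linear = cos^2(23.160 deg) = 0.8453150
PLF_dB = 10 * log10(0.8453150) = -0.7298 dB

-0.7298 dB


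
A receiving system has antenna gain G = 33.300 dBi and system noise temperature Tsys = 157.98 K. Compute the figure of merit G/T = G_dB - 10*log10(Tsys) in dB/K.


G/T = 33.300 - 10*log10(157.98) = 33.300 - 21.98602 = 11.31 dB/K

11.31 dB/K


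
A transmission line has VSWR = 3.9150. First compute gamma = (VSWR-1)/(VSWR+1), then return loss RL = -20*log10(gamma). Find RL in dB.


gamma = (3.9150 - 1) / (3.9150 + 1) = 0.5930824
RL = -20 * log10(0.5930824) = 4.538 dB

4.538 dB


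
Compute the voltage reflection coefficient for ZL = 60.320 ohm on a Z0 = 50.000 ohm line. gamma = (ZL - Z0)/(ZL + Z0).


gamma = (60.320 - 50.000) / (60.320 + 50.000) = 0.09355

0.09355


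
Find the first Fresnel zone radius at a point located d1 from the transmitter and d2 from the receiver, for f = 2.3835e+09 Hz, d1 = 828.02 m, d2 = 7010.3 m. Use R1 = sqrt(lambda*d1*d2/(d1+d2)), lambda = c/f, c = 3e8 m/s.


lambda = c / f = 3.0000e+08 / 2.3835e+09 = 0.1258653 m
R1 = sqrt(0.1258653 * 828.02 * 7010.3 / (828.02 + 7010.3)) = 9.655 m

9.655 m


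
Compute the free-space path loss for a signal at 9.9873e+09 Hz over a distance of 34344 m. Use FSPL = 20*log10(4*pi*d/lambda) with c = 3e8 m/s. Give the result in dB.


lambda = c / f = 3.0000e+08 / 9.9873e+09 = 0.03003815 m
FSPL = 20 * log10(4*pi*34344/0.03003815) = 143.1 dB

143.1 dB


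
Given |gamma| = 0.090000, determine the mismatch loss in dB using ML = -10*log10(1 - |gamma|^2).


ML = -10 * log10(1 - 0.090000^2) = -10 * log10(0.9919) = 0.03532 dB

0.03532 dB


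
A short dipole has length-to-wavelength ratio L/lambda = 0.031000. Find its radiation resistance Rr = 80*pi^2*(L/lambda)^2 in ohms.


Rr = 80 * pi^2 * (0.031000)^2 = 80 * 9.869604 * 9.610000e-04 = 0.7588 ohm

0.7588 ohm


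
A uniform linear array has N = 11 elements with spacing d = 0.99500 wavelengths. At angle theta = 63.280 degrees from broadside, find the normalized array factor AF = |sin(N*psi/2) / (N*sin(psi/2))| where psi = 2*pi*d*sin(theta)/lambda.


psi = 2*pi*0.99500*sin(63.280 deg) = 5.584171 rad
AF = |sin(11*5.584171/2) / (11*sin(5.584171/2))| = 0.1716

0.1716


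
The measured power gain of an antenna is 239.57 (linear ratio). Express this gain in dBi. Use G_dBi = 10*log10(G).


G_dBi = 10 * log10(239.57) = 23.79 dBi

23.79 dBi


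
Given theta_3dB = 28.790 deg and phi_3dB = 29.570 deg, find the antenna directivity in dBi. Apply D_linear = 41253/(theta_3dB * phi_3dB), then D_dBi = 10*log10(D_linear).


D_linear = 41253 / (28.790 * 29.570) = 48.45767
D_dBi = 10 * log10(48.45767) = 16.85 dBi

16.85 dBi


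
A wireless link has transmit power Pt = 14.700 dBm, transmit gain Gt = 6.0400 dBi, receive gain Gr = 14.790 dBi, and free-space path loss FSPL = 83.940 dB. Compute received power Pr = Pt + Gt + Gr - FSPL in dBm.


Pr = 14.700 + 6.0400 + 14.790 - 83.940 = -48.41 dBm

-48.41 dBm


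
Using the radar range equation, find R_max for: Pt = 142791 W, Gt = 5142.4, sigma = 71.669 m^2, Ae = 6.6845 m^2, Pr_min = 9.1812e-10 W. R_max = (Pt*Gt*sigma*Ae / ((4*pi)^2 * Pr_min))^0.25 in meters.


R^4 = 142791*5142.4*71.669*6.6845 / ((4*pi)^2 * 9.1812e-10) = 2.426318e+18
R_max = 2.426318e+18^0.25 = 39467 m

39467 m


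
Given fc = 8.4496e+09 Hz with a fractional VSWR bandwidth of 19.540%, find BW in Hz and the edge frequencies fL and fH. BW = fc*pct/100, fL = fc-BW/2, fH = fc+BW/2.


BW = 8.4496e+09 * 19.540/100 = 1.651052e+09 Hz
fL = 8.4496e+09 - 1.651052e+09/2 = 7.624e+09 Hz
fH = 8.4496e+09 + 1.651052e+09/2 = 9.275e+09 Hz

BW=1.651e+09 Hz, fL=7.624e+09 Hz, fH=9.275e+09 Hz


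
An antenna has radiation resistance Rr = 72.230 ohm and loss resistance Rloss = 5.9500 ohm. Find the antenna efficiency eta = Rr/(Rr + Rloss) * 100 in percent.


eta = 72.230 / (72.230 + 5.9500) * 100 = 92.39%

92.39%


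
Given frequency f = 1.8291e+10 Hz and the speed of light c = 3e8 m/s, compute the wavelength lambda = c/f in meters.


lambda = c / f = 3.0000e+08 / 1.8291e+10 = 0.01640 m

0.01640 m


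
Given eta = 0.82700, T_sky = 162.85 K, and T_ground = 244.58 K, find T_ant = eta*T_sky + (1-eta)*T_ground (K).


T_ant = 0.82700 * 162.85 + (1 - 0.82700) * 244.58 = 177.0 K

177.0 K


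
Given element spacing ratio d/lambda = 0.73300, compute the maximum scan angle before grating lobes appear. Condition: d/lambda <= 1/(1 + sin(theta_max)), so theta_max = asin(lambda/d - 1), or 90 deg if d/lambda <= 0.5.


lambda/d - 1 = 1/0.73300 - 1 = 0.3642565
theta_max = asin(0.3642565) = 21.36 deg

21.36 deg


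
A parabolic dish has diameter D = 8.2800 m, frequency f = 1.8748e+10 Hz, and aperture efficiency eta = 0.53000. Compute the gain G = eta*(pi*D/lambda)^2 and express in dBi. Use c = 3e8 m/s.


lambda = c / f = 3.0000e+08 / 1.8748e+10 = 0.01600171 m
G_linear = 0.53000 * (pi * 8.2800 / 0.01600171)^2 = 1.400566e+06
G_dBi = 10 * log10(1.400566e+06) = 61.46 dBi

61.46 dBi


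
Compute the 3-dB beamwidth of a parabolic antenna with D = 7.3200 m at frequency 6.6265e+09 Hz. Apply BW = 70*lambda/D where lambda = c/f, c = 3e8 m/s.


lambda = c / f = 3.0000e+08 / 6.6265e+09 = 0.04527277 m
BW = 70 * 0.04527277 / 7.3200 = 0.4329 deg

0.4329 deg


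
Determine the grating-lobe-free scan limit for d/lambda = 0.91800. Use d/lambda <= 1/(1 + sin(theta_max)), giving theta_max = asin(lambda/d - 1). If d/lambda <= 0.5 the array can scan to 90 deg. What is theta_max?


lambda/d - 1 = 1/0.91800 - 1 = 0.08932462
theta_max = asin(0.08932462) = 5.125 deg

5.125 deg


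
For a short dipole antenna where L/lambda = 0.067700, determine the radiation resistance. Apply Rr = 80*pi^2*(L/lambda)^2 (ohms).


Rr = 80 * pi^2 * (0.067700)^2 = 80 * 9.869604 * 4.583290e-03 = 3.619 ohm

3.619 ohm


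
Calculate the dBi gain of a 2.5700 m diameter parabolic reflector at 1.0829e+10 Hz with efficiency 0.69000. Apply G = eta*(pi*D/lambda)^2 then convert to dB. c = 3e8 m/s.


lambda = c / f = 3.0000e+08 / 1.0829e+10 = 0.02770339 m
G_linear = 0.69000 * (pi * 2.5700 / 0.02770339)^2 = 58606.97
G_dBi = 10 * log10(58606.97) = 47.68 dBi

47.68 dBi


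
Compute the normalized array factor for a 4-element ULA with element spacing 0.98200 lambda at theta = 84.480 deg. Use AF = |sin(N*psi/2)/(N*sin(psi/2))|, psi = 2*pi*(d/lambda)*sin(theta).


psi = 2*pi*0.98200*sin(84.480 deg) = 6.141475 rad
AF = |sin(4*6.141475/2) / (4*sin(6.141475/2))| = 0.9875

0.9875


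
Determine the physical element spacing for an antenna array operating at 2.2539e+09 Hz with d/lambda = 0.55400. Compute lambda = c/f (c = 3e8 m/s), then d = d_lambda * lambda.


lambda = c / f = 3.0000e+08 / 2.2539e+09 = 0.1331026 m
d = 0.55400 * 0.1331026 = 0.07374 m

0.07374 m


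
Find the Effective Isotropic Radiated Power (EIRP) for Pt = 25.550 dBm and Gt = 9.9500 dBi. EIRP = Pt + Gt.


EIRP = Pt + Gt = 25.550 + 9.9500 = 35.50 dBm

35.50 dBm


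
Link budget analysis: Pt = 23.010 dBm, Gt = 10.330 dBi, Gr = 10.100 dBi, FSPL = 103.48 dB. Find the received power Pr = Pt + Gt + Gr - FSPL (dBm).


Pr = 23.010 + 10.330 + 10.100 - 103.48 = -60.04 dBm

-60.04 dBm


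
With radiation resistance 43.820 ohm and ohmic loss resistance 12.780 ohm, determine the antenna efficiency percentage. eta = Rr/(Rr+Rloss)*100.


eta = 43.820 / (43.820 + 12.780) * 100 = 77.42%

77.42%


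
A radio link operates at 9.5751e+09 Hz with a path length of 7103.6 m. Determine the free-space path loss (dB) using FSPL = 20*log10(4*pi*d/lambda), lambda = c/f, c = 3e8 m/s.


lambda = c / f = 3.0000e+08 / 9.5751e+09 = 0.03133127 m
FSPL = 20 * log10(4*pi*7103.6/0.03133127) = 129.1 dB

129.1 dB


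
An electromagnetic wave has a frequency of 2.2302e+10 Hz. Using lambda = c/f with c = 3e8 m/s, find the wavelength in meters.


lambda = c / f = 3.0000e+08 / 2.2302e+10 = 0.01345 m

0.01345 m


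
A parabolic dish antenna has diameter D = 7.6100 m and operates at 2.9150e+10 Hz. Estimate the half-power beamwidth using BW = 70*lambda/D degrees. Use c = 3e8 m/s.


lambda = c / f = 3.0000e+08 / 2.9150e+10 = 0.01029160 m
BW = 70 * 0.01029160 / 7.6100 = 0.09467 deg

0.09467 deg
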